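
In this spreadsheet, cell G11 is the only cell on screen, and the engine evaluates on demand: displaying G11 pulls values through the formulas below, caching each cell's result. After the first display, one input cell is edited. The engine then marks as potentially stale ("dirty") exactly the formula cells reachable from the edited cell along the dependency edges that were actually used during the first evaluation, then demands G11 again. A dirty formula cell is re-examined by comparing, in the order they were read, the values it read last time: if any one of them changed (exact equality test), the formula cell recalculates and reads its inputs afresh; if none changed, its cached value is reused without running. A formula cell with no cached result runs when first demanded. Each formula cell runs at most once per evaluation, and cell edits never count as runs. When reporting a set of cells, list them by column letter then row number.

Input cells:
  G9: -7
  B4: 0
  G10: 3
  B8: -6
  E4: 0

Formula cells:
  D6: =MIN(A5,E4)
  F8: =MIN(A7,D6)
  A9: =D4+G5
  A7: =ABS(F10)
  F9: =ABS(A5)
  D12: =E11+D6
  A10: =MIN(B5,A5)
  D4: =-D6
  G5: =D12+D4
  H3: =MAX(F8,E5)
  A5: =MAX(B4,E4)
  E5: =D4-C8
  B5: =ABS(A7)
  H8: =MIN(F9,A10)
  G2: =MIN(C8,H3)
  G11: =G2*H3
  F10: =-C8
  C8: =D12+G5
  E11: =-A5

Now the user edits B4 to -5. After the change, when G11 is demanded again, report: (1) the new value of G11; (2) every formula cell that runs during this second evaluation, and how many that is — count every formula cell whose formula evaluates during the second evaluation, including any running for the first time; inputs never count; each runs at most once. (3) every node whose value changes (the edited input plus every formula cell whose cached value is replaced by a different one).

G11 now evaluates to 0.
Run set: A5 (1 run).
Changed values: B4.
The important point: A5 recomputes to an identical value, and the output ends up unchanged.

Initial pass — values computed on the first demand:
  A5 = MAX(0, 0) = 0
  D6 = MIN(0, 0) = 0
  D4 = -(0) = 0
  E11 = -(0) = 0
  D12 = 0 + 0 = 0
  G5 = 0 + 0 = 0
  C8 = 0 + 0 = 0
  E5 = 0 - 0 = 0
  F10 = -(0) = 0
  A7 = ABS(0) = 0
  F8 = MIN(0, 0) = 0
  H3 = MAX(0, 0) = 0
  G2 = MIN(0, 0) = 0
  G11 = 0 * 0 = 0

Second demand — change propagation:
  A5: re-runs because B4 0->-5; new result 0 (unchanged).
  D6: re-examined; everything it read last time is the same (A5 unchanged, E4 unchanged) — cache 0 kept, no run.
  D4: re-examined; everything it read last time is the same (D6 unchanged) — cache 0 kept, no run.
  E11: re-examined; everything it read last time is the same (A5 unchanged) — cache 0 kept, no run.
  D12: re-examined; everything it read last time is the same (E11 unchanged, D6 unchanged) — cache 0 kept, no run.
  G5: re-examined; everything it read last time is the same (D12 unchanged, D4 unchanged) — cache 0 kept, no run.
  C8: re-examined; everything it read last time is the same (D12 unchanged, G5 unchanged) — cache 0 kept, no run.
  E5: re-examined; everything it read last time is the same (D4 unchanged, C8 unchanged) — cache 0 kept, no run.
  F10: re-examined; everything it read last time is the same (C8 unchanged) — cache 0 kept, no run.
  A7: re-examined; everything it read last time is the same (F10 unchanged) — cache 0 kept, no run.
  F8: re-examined; everything it read last time is the same (A7 unchanged, D6 unchanged) — cache 0 kept, no run.
  H3: re-examined; everything it read last time is the same (F8 unchanged, E5 unchanged) — cache 0 kept, no run.
  G2: re-examined; everything it read last time is the same (C8 unchanged, H3 unchanged) — cache 0 kept, no run.
  G11: re-examined; everything it read last time is the same (G2 unchanged, H3 unchanged) — cache 0 kept, no run.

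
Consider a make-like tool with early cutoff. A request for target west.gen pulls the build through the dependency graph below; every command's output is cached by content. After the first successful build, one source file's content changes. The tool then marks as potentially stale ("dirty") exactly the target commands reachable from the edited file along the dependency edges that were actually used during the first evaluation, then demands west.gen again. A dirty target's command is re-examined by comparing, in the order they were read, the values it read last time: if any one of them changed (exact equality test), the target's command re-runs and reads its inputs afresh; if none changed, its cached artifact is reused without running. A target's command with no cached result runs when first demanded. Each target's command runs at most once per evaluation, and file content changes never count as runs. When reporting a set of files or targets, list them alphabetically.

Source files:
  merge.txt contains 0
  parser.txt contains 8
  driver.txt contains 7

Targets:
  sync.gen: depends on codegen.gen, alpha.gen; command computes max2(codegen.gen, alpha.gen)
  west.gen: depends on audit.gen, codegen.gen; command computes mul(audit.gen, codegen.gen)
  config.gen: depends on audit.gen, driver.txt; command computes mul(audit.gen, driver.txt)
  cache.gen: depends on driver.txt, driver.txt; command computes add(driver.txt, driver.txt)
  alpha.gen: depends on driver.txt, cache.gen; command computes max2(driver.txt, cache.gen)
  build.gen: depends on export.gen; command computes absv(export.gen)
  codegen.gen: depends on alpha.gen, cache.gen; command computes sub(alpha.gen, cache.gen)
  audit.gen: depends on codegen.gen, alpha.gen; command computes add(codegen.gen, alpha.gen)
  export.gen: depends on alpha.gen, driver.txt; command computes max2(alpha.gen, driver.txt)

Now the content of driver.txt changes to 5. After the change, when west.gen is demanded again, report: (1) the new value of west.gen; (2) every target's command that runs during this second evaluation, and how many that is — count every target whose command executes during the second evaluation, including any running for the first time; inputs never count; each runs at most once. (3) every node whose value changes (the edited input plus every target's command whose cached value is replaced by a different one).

First demand of the output computes:
  cache.gen = add(7, 7) = 14
  alpha.gen = max2(7, 14) = 14
  codegen.gen = sub(14, 14) = 0
  audit.gen = add(0, 14) = 14
  west.gen = mul(14, 0) = 0

After the edit, cleaning proceeds:
  cache.gen: a read changed (driver.txt 7->5; driver.txt 7->5) — executes, giving 10.
  alpha.gen: a read changed (driver.txt 7->5; cache.gen 14->10) — executes, giving 10.
  codegen.gen: a read changed (alpha.gen 14->10; cache.gen 14->10) — executes, giving 0 — identical to its old value.
  audit.gen: a read changed (alpha.gen 14->10) — executes, giving 10.
  west.gen: a read changed (audit.gen 14->10) — executes, giving 0 — identical to its old value.

Demanding west.gen again yields 0.
5 target commands run: alpha.gen, audit.gen, cache.gen, codegen.gen, west.gen.
The nodes whose values change: alpha.gen, audit.gen, cache.gen, driver.txt.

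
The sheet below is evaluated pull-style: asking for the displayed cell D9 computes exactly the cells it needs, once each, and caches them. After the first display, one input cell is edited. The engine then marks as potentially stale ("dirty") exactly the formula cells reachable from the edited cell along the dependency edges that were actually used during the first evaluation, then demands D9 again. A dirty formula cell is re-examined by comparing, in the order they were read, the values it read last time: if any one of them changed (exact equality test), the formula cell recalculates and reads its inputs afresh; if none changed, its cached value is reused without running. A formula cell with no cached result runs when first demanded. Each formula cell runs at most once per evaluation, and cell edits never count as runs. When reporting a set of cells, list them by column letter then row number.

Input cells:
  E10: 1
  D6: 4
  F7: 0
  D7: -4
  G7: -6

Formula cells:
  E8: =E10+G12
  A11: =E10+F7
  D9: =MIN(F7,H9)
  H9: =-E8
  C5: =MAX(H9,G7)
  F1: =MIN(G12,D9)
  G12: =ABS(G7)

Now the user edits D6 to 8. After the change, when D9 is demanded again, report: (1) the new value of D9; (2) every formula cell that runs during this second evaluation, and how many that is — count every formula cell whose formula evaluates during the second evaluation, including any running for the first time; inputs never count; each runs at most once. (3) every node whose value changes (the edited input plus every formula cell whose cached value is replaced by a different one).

First demand of the output computes:
  G12 = ABS(-6) = 6
  E8 = 1 + 6 = 7
  H9 = -(7) = -7
  D9 = MIN(0, -7) = -7

After the edit, cleaning proceeds:
  no node depends on D6 at all; the second demand re-runs nothing.

Note the shortcut — nothing in the graph depends on D6 at all, so no recomputation happens.

Demanding D9 again yields -7.
0 formula cells run: none.
The nodes whose values change: D6.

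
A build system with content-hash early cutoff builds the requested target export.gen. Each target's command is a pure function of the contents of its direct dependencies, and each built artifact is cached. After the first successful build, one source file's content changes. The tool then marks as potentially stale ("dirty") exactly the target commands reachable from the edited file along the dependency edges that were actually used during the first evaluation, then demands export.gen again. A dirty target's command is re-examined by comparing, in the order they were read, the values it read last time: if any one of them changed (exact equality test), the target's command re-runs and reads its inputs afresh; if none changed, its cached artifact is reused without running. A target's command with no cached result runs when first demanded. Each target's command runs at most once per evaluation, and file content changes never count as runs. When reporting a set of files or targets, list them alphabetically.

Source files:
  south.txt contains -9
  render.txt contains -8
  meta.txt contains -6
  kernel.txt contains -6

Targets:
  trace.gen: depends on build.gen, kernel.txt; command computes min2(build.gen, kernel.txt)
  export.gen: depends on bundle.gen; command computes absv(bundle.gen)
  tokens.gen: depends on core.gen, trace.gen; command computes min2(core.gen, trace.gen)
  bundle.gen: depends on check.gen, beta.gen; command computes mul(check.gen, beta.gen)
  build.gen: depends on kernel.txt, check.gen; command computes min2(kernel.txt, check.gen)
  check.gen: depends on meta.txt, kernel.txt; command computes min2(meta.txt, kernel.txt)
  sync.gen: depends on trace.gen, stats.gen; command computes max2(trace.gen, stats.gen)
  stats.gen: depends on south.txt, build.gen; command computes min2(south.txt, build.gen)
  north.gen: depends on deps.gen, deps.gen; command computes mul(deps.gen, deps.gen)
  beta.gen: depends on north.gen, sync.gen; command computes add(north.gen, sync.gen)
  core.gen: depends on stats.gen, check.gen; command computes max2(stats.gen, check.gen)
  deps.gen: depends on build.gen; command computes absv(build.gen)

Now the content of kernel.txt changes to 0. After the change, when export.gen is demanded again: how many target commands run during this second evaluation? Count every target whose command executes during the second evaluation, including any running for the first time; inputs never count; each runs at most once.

Target commands that run: build.gen, check.gen, trace.gen — 3 in total.
Key observation: the cutoff stops propagation at stats.gen — its inputs' values are unchanged, so it reuses its cache.

First evaluation (everything demanded from the output):
  check.gen = min2(-6, -6) = -6
  build.gen = min2(-6, -6) = -6
  deps.gen = absv(-6) = 6
  north.gen = mul(6, 6) = 36
  stats.gen = min2(-9, -6) = -9
  trace.gen = min2(-6, -6) = -6
  sync.gen = max2(-6, -9) = -6
  beta.gen = add(36, -6) = 30
  bundle.gen = mul(-6, 30) = -180
  export.gen = absv(-180) = 180

Propagation after the edit:
  check.gen: runs — kernel.txt -6->0; result -6 (same value as before).
  build.gen: runs — kernel.txt -6->0; result -6 (same value as before).
  deps.gen: checked — values it read are unchanged (build.gen unchanged); reused cached 6 without running.
  north.gen: checked — values it read are unchanged (deps.gen unchanged, deps.gen unchanged); reused cached 36 without running.
  stats.gen: checked — values it read are unchanged (south.txt unchanged, build.gen unchanged); reused cached -9 without running.
  trace.gen: runs — kernel.txt -6->0; result -6 (same value as before).
  sync.gen: checked — values it read are unchanged (trace.gen unchanged, stats.gen unchanged); reused cached -6 without running.
  beta.gen: checked — values it read are unchanged (north.gen unchanged, sync.gen unchanged); reused cached 30 without running.
  bundle.gen: checked — values it read are unchanged (check.gen unchanged, beta.gen unchanged); reused cached -180 without running.
  export.gen: checked — values it read are unchanged (bundle.gen unchanged); reused cached 180 without running.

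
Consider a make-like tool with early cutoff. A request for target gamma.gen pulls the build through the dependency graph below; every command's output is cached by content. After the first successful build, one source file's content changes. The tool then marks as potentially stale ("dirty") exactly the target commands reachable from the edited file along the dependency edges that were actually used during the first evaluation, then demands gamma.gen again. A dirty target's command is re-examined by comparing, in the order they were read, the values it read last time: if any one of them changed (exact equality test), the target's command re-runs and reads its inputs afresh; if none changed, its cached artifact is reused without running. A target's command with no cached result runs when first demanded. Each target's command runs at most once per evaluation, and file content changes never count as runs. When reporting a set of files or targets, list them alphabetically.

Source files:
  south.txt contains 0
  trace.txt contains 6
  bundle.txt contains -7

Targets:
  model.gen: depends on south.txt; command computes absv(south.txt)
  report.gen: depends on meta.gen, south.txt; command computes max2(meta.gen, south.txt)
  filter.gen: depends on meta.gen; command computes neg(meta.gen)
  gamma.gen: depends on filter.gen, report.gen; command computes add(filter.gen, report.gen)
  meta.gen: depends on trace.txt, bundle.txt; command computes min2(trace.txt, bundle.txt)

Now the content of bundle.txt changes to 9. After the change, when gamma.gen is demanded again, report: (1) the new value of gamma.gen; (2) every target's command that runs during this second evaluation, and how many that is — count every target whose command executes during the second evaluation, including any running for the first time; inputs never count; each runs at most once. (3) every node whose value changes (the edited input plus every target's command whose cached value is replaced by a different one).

Demanding gamma.gen again yields 0.
4 target commands run: filter.gen, gamma.gen, meta.gen, report.gen.
The nodes whose values change: bundle.txt, filter.gen, gamma.gen, meta.gen, report.gen.

First demand of the output computes:
  meta.gen = min2(6, -7) = -7
  filter.gen = neg(-7) = 7
  report.gen = max2(-7, 0) = 0
  gamma.gen = add(7, 0) = 7

After the edit, cleaning proceeds:
  meta.gen: a read changed (bundle.txt -7->9) — executes, giving 6.
  filter.gen: a read changed (meta.gen -7->6) — executes, giving -6.
  report.gen: a read changed (meta.gen -7->6) — executes, giving 6.
  gamma.gen: a read changed (filter.gen 7->-6; report.gen 0->6) — executes, giving 0.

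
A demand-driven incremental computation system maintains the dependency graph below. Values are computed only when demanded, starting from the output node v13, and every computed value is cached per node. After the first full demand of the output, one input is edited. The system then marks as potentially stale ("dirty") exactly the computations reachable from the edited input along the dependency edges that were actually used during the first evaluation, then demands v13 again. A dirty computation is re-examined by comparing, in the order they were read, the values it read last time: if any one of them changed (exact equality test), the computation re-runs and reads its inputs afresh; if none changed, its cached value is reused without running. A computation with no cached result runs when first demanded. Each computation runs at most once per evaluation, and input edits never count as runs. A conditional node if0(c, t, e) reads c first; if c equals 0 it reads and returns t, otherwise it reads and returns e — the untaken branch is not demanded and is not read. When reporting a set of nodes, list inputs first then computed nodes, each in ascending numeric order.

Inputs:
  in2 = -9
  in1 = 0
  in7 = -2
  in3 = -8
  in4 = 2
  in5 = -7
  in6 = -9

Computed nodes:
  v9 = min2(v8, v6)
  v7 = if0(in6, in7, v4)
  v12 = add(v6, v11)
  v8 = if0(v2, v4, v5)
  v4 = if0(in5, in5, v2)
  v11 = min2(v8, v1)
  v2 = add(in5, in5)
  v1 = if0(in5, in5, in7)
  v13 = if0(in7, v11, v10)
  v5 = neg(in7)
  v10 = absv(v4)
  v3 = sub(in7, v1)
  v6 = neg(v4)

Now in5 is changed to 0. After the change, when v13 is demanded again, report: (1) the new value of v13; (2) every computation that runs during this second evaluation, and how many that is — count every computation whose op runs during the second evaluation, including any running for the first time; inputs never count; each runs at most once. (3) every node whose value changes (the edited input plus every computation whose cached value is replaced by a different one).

New value of v13: 0.
Computations that run: v4, v10, v13 — 3 in total.
Values that change: in5, v4, v10, v13.
Key observation: a condition flipped, so demand moved to the other branch — v2 is never re-examined.

First evaluation (everything demanded from the output):
  v2 = add(-7, -7) = -14
  v4 = if0(in5=-7 -> else branch v2) = -14
  v10 = absv(-14) = 14
  v13 = if0(in7=-2 -> else branch v10) = 14

Propagation after the edit:
  v2: marked dirty but never re-examined — demand shifted away from it.
  v4: runs — in5 -7->0; result 0.
  v10: runs — v4 -14->0; result 0.
  v13: runs — v10 14->0; result 0.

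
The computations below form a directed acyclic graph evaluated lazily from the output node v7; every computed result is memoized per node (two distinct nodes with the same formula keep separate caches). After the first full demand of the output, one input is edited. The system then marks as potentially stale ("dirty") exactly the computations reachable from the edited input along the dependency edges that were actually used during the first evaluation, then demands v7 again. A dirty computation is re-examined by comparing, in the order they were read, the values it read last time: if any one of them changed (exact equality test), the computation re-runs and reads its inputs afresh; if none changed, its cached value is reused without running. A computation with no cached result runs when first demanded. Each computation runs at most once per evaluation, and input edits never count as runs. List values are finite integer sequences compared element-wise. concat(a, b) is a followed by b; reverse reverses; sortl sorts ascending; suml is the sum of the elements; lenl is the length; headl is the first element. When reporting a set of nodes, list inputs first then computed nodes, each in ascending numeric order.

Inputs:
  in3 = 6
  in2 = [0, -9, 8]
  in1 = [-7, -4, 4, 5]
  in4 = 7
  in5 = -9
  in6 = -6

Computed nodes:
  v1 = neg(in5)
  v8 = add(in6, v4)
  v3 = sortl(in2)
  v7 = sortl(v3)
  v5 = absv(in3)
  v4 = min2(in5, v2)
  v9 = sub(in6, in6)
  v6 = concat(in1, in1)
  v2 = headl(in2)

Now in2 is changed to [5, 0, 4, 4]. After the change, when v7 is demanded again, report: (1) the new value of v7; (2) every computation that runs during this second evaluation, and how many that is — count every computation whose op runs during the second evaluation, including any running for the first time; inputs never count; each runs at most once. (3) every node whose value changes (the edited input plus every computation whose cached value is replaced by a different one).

Demanding v7 again yields [0, 4, 4, 5].
2 computations run: v3, v7.
The nodes whose values change: in2, v3, v7.

First demand of the output computes:
  v3 = sortl([0, -9, 8]) = [-9, 0, 8]
  v7 = sortl([-9, 0, 8]) = [-9, 0, 8]

After the edit, cleaning proceeds:
  v3: a read changed (in2 [0, -9, 8]->[5, 0, 4, 4]) — executes, giving [0, 4, 4, 5].
  v7: a read changed (v3 [-9, 0, 8]->[0, 4, 4, 5]) — executes, giving [0, 4, 4, 5].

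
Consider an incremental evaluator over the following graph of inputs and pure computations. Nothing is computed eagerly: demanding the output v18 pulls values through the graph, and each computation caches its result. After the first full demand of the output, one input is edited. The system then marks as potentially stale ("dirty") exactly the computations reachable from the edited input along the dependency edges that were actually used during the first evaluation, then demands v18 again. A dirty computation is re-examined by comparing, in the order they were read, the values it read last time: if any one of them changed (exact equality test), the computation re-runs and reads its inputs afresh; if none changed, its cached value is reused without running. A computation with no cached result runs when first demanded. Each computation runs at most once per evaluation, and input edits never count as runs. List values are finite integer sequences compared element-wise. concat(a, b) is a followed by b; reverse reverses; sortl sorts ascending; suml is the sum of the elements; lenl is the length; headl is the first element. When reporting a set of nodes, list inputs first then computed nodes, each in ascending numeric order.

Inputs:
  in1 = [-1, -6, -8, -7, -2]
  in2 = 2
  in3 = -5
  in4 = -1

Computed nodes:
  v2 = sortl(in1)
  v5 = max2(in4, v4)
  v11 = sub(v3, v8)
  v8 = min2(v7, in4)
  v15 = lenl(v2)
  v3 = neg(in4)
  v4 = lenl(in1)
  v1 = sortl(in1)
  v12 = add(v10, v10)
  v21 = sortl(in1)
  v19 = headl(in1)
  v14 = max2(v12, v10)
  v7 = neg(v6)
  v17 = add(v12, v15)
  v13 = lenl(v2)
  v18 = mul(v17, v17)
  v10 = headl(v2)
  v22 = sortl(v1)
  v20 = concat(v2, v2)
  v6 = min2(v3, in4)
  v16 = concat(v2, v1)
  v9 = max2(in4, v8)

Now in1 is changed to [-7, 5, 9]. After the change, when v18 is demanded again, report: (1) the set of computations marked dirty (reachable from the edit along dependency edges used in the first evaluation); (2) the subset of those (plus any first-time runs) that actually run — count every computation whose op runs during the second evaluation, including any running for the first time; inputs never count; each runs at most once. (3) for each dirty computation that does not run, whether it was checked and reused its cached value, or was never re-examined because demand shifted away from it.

Dirty set: v2, v10, v12, v15, v17, v18.
Run set: v2, v10, v12, v15, v17 (5 run).
Re-examined without running (cache reused): v18.
The important point: v17 recomputes to an identical value, and the output ends up unchanged.

Initial pass — values computed on the first demand:
  v2 = sortl([-1, -6, -8, -7, -2]) = [-8, -7, -6, -2, -1]
  v10 = headl([-8, -7, -6, -2, -1]) = -8
  v12 = add(-8, -8) = -16
  v15 = lenl([-8, -7, -6, -2, -1]) = 5
  v17 = add(-16, 5) = -11
  v18 = mul(-11, -11) = 121

Second demand — change propagation:
  v2: re-runs because in1 [-1, -6, -8, -7, -2]->[-7, 5, 9]; new result [-7, 5, 9].
  v10: re-runs because v2 [-8, -7, -6, -2, -1]->[-7, 5, 9]; new result -7.
  v12: re-runs because v10 -8->-7; v10 -8->-7; new result -14.
  v15: re-runs because v2 [-8, -7, -6, -2, -1]->[-7, 5, 9]; new result 3.
  v17: re-runs because v12 -16->-14; v15 5->3; new result -11 (unchanged).
  v18: re-examined; everything it read last time is the same (v17 unchanged, v17 unchanged) — cache 121 kept, no run.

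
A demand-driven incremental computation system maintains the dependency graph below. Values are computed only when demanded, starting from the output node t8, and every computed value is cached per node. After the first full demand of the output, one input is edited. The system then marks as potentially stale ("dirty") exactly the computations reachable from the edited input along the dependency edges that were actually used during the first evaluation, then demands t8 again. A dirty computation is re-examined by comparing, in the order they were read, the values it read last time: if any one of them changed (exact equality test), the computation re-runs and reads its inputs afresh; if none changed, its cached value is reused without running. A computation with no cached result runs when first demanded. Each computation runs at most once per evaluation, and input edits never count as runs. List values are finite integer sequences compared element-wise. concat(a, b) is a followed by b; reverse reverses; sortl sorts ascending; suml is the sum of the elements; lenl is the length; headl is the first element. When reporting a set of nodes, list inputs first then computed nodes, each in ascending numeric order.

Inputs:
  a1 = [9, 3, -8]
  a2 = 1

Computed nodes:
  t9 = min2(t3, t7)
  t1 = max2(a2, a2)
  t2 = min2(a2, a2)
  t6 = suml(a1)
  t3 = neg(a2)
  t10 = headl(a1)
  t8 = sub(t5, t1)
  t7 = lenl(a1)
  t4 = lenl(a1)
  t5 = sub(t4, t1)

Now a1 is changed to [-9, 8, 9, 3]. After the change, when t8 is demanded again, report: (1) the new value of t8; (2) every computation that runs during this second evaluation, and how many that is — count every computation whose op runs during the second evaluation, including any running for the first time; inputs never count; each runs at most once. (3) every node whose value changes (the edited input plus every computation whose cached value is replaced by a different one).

New value of t8: 2.
Computations that run: t4, t5, t8 — 3 in total.
Values that change: a1, t4, t5, t8.

First evaluation (everything demanded from the output):
  t1 = max2(1, 1) = 1
  t4 = lenl([9, 3, -8]) = 3
  t5 = sub(3, 1) = 2
  t8 = sub(2, 1) = 1

Propagation after the edit:
  t4: runs — a1 [9, 3, -8]->[-9, 8, 9, 3]; result 4.
  t5: runs — t4 3->4; result 3.
  t8: runs — t5 2->3; result 2.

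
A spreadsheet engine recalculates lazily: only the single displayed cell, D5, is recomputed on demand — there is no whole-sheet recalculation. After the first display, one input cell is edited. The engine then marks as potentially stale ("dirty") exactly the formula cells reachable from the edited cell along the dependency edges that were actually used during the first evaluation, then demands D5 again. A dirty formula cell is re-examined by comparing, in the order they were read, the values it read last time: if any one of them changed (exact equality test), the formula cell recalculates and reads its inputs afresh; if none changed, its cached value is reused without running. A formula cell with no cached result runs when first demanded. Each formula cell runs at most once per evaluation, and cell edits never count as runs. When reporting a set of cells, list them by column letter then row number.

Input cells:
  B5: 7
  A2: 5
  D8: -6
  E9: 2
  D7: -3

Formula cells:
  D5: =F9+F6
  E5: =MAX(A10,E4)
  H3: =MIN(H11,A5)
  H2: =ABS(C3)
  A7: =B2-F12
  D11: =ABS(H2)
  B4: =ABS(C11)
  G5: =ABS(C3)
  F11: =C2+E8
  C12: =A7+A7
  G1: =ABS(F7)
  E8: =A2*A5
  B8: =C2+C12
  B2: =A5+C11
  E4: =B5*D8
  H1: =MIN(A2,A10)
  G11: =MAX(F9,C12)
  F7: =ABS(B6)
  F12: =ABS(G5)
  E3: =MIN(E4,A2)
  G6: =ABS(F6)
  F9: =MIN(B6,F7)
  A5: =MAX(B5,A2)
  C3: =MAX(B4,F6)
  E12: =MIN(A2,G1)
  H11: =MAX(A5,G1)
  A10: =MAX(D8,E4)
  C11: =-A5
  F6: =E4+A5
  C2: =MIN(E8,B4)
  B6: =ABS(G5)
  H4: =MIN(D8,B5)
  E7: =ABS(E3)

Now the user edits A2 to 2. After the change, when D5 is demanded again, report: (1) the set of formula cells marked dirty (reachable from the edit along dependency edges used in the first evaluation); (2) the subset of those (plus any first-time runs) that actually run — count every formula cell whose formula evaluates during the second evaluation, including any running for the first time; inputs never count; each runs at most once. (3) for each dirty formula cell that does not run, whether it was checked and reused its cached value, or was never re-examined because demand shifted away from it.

First evaluation (everything demanded from the output):
  A5 = MAX(7, 5) = 7
  C11 = -(7) = -7
  B4 = ABS(-7) = 7
  E4 = 7 * -6 = -42
  F6 = -42 + 7 = -35
  C3 = MAX(7, -35) = 7
  G5 = ABS(7) = 7
  B6 = ABS(7) = 7
  F7 = ABS(7) = 7
  F9 = MIN(7, 7) = 7
  D5 = 7 + -35 = -28

Propagation after the edit:
  A5: runs — A2 5->2; result 7 (same value as before).
  C11: checked — values it read are unchanged (A5 unchanged); reused cached -7 without running.
  B4: checked — values it read are unchanged (C11 unchanged); reused cached 7 without running.
  F6: checked — values it read are unchanged (E4 unchanged, A5 unchanged); reused cached -35 without running.
  C3: checked — values it read are unchanged (B4 unchanged, F6 unchanged); reused cached 7 without running.
  G5: checked — values it read are unchanged (C3 unchanged); reused cached 7 without running.
  B6: checked — values it read are unchanged (G5 unchanged); reused cached 7 without running.
  F7: checked — values it read are unchanged (B6 unchanged); reused cached 7 without running.
  F9: checked — values it read are unchanged (B6 unchanged, F7 unchanged); reused cached 7 without running.
  D5: checked — values it read are unchanged (F9 unchanged, F6 unchanged); reused cached -28 without running.

Key observation: the change is absorbed at A5 — it re-runs but produces the same value, and the output's value is unchanged.

Marked dirty: A5, B4, B6, C3, C11, D5, F6, F7, F9, G5.
Formula cells that run: A5 — 1 in total.
Checked but reused from cache: B4, B6, C3, C11, D5, F6, F7, F9, G5.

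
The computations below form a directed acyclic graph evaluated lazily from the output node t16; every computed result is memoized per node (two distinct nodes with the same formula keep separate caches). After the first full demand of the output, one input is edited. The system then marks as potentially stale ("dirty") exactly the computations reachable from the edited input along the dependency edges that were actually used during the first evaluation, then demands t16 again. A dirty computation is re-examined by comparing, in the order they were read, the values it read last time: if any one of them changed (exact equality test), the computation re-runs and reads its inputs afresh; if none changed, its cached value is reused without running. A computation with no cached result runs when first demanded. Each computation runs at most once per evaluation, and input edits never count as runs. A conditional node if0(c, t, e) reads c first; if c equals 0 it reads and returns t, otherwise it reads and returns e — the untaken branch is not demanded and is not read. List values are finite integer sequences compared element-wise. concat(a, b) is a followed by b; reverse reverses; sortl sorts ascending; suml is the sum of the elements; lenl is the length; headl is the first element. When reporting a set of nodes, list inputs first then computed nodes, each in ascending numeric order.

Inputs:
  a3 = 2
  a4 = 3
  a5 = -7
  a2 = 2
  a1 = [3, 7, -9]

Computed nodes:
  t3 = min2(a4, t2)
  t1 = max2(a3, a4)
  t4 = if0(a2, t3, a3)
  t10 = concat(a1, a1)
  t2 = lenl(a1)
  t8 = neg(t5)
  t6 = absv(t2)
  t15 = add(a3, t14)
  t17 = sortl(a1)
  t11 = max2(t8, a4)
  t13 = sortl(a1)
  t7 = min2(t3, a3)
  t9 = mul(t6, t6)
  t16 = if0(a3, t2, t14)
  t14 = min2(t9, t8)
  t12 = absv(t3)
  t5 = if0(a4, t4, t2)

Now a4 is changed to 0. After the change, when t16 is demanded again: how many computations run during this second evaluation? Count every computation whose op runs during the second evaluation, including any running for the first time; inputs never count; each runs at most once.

First demand of the output computes:
  t2 = lenl([3, 7, -9]) = 3
  t5 = if0(a4=3 -> else branch t2) = 3
  t6 = absv(3) = 3
  t8 = neg(3) = -3
  t9 = mul(3, 3) = 9
  t14 = min2(9, -3) = -3
  t16 = if0(a3=2 -> else branch t14) = -3

After the edit, cleaning proceeds:
  t4: had never run; runs now, result 2.
  t5: a read changed (a4 3->0) — executes, giving 2.
  t8: a read changed (t5 3->2) — executes, giving -2.
  t14: a read changed (t8 -3->-2) — executes, giving -2.
  t16: a read changed (t14 -3->-2) — executes, giving -2.

Note the branch switch — t4 had no cache and runs now for the first time.

5 computations run: t4, t5, t8, t14, t16.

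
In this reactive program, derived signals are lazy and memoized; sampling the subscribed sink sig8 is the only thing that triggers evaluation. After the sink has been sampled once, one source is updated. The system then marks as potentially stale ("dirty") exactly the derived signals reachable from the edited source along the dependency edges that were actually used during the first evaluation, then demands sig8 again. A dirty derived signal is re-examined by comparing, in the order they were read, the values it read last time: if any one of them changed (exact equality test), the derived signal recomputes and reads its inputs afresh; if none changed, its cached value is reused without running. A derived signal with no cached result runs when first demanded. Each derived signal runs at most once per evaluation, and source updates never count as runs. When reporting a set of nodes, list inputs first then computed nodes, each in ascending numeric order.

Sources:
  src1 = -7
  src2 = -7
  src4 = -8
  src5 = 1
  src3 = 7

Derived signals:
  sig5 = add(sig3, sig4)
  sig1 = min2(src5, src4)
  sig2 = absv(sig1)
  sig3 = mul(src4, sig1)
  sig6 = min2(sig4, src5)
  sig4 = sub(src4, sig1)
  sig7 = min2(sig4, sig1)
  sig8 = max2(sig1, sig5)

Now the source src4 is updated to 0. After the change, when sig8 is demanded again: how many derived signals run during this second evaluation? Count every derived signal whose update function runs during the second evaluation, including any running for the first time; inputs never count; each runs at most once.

5 derived signals run: sig1, sig3, sig4, sig5, sig8.

First demand of the output computes:
  sig1 = min2(1, -8) = -8
  sig3 = mul(-8, -8) = 64
  sig4 = sub(-8, -8) = 0
  sig5 = add(64, 0) = 64
  sig8 = max2(-8, 64) = 64

After the edit, cleaning proceeds:
  sig1: a read changed (src4 -8->0) — executes, giving 0.
  sig3: a read changed (src4 -8->0; sig1 -8->0) — executes, giving 0.
  sig4: a read changed (src4 -8->0; sig1 -8->0) — executes, giving 0 — identical to its old value.
  sig5: a read changed (sig3 64->0) — executes, giving 0.
  sig8: a read changed (sig1 -8->0; sig5 64->0) — executes, giving 0.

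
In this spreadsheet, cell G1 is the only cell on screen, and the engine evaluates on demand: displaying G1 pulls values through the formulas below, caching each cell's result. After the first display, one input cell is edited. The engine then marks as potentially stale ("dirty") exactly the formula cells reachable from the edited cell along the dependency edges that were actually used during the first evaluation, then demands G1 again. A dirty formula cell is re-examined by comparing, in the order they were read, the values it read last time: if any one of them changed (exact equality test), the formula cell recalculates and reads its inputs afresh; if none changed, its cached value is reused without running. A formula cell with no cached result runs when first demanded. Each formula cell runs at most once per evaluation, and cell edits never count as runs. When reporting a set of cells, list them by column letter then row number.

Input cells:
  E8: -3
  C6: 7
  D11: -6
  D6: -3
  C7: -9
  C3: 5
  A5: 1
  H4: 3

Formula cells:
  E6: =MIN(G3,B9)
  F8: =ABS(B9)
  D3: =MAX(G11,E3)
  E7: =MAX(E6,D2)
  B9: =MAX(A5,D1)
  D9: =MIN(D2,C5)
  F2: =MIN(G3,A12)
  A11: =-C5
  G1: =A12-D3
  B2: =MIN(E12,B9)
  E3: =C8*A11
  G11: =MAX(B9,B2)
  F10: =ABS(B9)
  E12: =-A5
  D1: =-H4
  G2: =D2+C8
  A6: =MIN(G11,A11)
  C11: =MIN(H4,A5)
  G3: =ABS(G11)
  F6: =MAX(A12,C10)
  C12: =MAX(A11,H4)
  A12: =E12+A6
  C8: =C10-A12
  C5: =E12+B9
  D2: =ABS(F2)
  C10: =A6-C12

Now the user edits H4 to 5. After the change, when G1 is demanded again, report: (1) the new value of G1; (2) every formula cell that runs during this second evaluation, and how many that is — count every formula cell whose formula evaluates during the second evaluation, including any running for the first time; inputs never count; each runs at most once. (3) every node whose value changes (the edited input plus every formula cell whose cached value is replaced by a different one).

G1 now evaluates to -2.
Run set: B9, C8, C10, C12, D1, E3 (6 run).
Changed values: C8, C10, C12, D1, H4.
The important point: at C5 every value read last time is unchanged, so the dirty flag clears without a run.

Initial pass — values computed on the first demand:
  D1 = -(3) = -3
  B9 = MAX(1, -3) = 1
  E12 = -(1) = -1
  B2 = MIN(-1, 1) = -1
  C5 = -1 + 1 = 0
  A11 = -(0) = 0
  C12 = MAX(0, 3) = 3
  G11 = MAX(1, -1) = 1
  A6 = MIN(1, 0) = 0
  A12 = -1 + 0 = -1
  C10 = 0 - 3 = -3
  C8 = -3 - -1 = -2
  E3 = -2 * 0 = 0
  D3 = MAX(1, 0) = 1
  G1 = -1 - 1 = -2

Second demand — change propagation:
  D1: re-runs because H4 3->5; new result -5.
  B9: re-runs because D1 -3->-5; new result 1 (unchanged).
  B2: re-examined; everything it read last time is the same (E12 unchanged, B9 unchanged) — cache -1 kept, no run.
  C5: re-examined; everything it read last time is the same (E12 unchanged, B9 unchanged) — cache 0 kept, no run.
  A11: re-examined; everything it read last time is the same (C5 unchanged) — cache 0 kept, no run.
  C12: re-runs because H4 3->5; new result 5.
  G11: re-examined; everything it read last time is the same (B9 unchanged, B2 unchanged) — cache 1 kept, no run.
  A6: re-examined; everything it read last time is the same (G11 unchanged, A11 unchanged) — cache 0 kept, no run.
  A12: re-examined; everything it read last time is the same (E12 unchanged, A6 unchanged) — cache -1 kept, no run.
  C10: re-runs because C12 3->5; new result -5.
  C8: re-runs because C10 -3->-5; new result -4.
  E3: re-runs because C8 -2->-4; new result 0 (unchanged).
  D3: re-examined; everything it read last time is the same (G11 unchanged, E3 unchanged) — cache 1 kept, no run.
  G1: re-examined; everything it read last time is the same (A12 unchanged, D3 unchanged) — cache -2 kept, no run.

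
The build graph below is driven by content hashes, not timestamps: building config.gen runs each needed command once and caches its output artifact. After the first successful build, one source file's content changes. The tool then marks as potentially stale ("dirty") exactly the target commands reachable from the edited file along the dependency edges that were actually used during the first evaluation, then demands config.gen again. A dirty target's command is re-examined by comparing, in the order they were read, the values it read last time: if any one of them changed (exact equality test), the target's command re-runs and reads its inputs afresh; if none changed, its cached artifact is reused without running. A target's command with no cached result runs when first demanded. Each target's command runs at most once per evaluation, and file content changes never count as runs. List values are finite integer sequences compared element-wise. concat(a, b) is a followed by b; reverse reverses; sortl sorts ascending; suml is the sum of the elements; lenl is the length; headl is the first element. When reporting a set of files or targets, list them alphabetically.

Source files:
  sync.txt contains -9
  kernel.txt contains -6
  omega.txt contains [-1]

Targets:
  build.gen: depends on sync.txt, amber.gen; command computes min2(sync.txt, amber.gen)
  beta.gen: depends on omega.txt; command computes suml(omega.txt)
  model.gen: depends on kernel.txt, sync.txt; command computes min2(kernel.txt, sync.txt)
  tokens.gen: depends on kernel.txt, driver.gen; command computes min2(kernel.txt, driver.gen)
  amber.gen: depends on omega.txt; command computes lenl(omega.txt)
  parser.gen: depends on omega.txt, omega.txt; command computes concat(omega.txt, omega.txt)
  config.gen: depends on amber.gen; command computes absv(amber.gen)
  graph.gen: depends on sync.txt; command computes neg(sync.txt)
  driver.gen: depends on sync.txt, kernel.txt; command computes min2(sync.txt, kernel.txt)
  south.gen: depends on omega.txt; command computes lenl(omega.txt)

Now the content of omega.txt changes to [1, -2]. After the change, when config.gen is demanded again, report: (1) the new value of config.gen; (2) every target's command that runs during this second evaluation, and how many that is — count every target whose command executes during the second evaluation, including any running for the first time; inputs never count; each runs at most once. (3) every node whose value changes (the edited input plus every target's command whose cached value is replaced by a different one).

config.gen now evaluates to 2.
Run set: amber.gen, config.gen (2 run).
Changed values: amber.gen, config.gen, omega.txt.

Initial pass — values computed on the first demand:
  amber.gen = lenl([-1]) = 1
  config.gen = absv(1) = 1

Second demand — change propagation:
  amber.gen: re-runs because omega.txt [-1]->[1, -2]; new result 2.
  config.gen: re-runs because amber.gen 1->2; new result 2.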